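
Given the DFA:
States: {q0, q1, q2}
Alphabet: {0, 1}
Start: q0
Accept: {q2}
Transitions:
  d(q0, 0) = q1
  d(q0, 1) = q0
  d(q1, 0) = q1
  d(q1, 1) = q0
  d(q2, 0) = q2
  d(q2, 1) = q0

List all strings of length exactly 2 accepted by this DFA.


All strings of length 2: 4 total
Accepted: 0

None


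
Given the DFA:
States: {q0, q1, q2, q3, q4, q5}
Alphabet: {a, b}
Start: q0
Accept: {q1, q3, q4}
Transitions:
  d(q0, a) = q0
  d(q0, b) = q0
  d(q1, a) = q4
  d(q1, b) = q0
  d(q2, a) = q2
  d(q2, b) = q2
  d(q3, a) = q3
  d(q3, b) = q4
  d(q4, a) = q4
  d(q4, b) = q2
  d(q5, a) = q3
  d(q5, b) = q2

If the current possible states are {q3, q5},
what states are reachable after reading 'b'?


Apply transition on 'b' from each current state:
  d(q3, b) = q4
  d(q5, b) = q2

{q2, q4}


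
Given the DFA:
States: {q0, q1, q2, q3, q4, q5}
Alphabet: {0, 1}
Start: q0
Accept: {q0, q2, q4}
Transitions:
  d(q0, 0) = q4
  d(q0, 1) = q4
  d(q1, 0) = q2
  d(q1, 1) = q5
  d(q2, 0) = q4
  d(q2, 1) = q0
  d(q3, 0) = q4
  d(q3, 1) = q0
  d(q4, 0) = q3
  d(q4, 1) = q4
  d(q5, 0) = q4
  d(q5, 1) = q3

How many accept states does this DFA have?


Accept states listed: {q0, q2, q4}
Counting: q0(1) q2(2) q4(3)

3


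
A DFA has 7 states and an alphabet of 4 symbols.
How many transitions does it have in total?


Each state has exactly one transition per symbol.
7 * 4 = 28

28


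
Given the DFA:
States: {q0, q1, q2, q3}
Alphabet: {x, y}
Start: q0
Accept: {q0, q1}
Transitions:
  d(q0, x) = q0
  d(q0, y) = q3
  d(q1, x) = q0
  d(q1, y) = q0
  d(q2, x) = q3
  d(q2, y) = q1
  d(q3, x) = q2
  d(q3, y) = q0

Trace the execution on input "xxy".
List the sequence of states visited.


Input: xxy
d(q0, x) = q0
d(q0, x) = q0
d(q0, y) = q3


q0 -> q0 -> q0 -> q3


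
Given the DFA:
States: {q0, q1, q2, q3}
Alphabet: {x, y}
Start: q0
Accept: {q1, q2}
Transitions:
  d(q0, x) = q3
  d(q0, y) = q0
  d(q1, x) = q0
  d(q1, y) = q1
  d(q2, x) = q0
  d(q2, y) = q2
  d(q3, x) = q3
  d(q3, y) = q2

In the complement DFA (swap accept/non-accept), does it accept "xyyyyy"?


Trace: q0 -> q3 -> q2 -> q2 -> q2 -> q2 -> q2
Final: q2
Original accept: {q1, q2}
Complement: q2 is in original accept

No, complement rejects (original accepts)


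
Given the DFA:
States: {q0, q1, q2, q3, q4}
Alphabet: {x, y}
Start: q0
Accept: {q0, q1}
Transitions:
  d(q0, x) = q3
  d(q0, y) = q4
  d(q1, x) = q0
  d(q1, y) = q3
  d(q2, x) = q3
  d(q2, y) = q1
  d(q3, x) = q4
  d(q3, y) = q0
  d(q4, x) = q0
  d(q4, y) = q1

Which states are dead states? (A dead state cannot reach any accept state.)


Forward reachability from each state:
  q0 -> reaches accept state q0 (live)
  q1 -> reaches accept state q0 (live)
  q2 -> reaches accept state q0 (live)
  q3 -> reaches accept state q0 (live)
  q4 -> reaches accept state q0 (live)

None (all states can reach an accept state)


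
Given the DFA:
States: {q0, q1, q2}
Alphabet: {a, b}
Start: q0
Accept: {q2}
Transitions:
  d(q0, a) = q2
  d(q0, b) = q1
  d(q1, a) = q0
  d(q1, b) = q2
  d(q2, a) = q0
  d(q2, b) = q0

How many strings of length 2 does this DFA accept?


Enumerating all length-2 strings:
  "aa" -> q0 [reject]
  "ab" -> q0 [reject]
  "ba" -> q0 [reject]
  "bb" -> q2 [accept]

1 out of 4


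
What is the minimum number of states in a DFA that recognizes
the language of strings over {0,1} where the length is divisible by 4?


States track (length) mod 4.
Need 4 states: one per remainder 0..3; accept = remainder 0.

4


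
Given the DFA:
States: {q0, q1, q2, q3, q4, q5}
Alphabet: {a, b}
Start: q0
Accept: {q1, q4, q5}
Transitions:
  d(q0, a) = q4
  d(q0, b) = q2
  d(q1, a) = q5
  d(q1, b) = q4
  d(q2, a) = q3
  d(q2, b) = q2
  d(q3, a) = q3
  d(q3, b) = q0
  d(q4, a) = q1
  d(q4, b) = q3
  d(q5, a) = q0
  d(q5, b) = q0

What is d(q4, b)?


Looking up transition d(q4, b)

q3


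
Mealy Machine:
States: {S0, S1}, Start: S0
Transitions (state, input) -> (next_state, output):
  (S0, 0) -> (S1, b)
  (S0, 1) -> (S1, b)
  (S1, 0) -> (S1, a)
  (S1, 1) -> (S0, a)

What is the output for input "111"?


Step-by-step:
  (S0, 1) -> (S1, b)
  (S1, 1) -> (S0, a)
  (S0, 1) -> (S1, b)

"bab"


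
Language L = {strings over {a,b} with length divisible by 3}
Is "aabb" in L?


length = 4; 4 mod 3 = 1

No, "aabb" is not in L


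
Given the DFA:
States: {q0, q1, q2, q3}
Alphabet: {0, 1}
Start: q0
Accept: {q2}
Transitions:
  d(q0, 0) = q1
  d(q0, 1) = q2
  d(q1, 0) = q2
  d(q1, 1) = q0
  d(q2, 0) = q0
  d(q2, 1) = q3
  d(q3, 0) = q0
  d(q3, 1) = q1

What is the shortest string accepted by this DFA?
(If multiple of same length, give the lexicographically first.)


BFS by string length (lex-first path to each state shown):
  len 0: q0<-""
  len 1: q1<-"0", q2<-"1"
Found accept state at length 1.

"1"


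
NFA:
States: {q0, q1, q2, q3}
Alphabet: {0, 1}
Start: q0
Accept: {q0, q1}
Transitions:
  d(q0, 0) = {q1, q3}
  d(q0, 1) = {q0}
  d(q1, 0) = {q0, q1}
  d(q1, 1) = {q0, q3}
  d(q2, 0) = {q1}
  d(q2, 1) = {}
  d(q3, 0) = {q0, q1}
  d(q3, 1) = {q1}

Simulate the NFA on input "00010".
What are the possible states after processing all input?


Start: {q0}
  --0--> {q1, q3}
  --0--> {q0, q1}
  --0--> {q0, q1, q3}
  --1--> {q0, q1, q3}
  --0--> {q0, q1, q3}

{q0, q1, q3}


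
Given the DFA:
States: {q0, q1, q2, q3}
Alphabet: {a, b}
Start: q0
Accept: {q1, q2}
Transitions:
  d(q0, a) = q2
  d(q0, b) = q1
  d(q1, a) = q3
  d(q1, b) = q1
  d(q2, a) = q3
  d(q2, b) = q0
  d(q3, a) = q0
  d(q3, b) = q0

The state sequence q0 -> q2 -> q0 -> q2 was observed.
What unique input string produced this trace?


Trace back each transition to find the symbol:
  q0 --[a]--> q2
  q2 --[b]--> q0
  q0 --[a]--> q2

"aba"


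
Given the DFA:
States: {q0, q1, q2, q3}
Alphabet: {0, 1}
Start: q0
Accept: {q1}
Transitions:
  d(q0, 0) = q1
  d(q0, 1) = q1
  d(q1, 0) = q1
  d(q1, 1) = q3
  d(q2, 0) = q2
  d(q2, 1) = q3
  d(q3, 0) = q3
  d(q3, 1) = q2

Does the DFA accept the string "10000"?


Trace: q0 -> q1 -> q1 -> q1 -> q1 -> q1
Final state: q1
Accept states: {q1}

Yes, accepted (final state q1 is an accept state)


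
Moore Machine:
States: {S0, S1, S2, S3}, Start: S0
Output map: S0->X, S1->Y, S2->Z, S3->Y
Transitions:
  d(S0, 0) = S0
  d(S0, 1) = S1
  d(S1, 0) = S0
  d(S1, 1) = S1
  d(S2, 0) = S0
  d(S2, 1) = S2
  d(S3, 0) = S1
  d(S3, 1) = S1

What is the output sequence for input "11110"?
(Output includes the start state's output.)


Start: S0 (output X)
  --1--> S1 (output Y)
  --1--> S1 (output Y)
  --1--> S1 (output Y)
  --1--> S1 (output Y)
  --0--> S0 (output X)

"XYYYYX"


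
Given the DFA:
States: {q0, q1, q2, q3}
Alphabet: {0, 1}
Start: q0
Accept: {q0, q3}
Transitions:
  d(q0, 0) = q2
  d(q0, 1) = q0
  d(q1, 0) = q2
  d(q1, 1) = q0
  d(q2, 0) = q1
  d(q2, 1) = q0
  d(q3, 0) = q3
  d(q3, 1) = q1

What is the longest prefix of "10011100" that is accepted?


Run the DFA, marking each prefix where the state is accepting:
  "" -> q0 [accept]
  "1" -> q0 [accept]
  "10" -> q2 [reject]
  "100" -> q1 [reject]
  "1001" -> q0 [accept]
  "10011" -> q0 [accept]
  "100111" -> q0 [accept]
  "1001110" -> q2 [reject]
  "10011100" -> q1 [reject]

"100111"


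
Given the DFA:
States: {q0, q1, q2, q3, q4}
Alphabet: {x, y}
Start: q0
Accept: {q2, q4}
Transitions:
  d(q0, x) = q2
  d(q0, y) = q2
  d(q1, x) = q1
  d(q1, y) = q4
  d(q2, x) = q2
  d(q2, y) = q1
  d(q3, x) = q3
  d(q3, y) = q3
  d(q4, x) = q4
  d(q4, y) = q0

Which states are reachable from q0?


BFS from q0:
  layer 0: {q0}
  layer 1: {q2}
  layer 2: {q1}
  layer 3: {q4}

{q0, q1, q2, q4}


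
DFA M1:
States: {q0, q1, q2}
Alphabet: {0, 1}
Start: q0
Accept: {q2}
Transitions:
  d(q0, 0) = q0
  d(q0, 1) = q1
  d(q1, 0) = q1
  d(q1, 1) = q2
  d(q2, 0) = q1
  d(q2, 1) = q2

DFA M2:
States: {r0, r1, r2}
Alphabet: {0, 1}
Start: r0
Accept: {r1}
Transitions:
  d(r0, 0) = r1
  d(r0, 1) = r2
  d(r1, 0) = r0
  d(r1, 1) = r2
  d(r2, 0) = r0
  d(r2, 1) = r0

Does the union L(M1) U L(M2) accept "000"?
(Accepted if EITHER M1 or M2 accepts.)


M1: final=q0 accepted=False
M2: final=r1 accepted=True

Yes, union accepts


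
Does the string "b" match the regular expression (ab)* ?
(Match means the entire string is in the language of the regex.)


|string| = 1; first = 'b'; last = 'b'

No, "b" does not match (ab)*


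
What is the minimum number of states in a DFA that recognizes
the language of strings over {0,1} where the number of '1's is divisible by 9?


States track (count of '1') mod 9.
Need 9 states: one per remainder 0..8; accept = remainder 0.

9


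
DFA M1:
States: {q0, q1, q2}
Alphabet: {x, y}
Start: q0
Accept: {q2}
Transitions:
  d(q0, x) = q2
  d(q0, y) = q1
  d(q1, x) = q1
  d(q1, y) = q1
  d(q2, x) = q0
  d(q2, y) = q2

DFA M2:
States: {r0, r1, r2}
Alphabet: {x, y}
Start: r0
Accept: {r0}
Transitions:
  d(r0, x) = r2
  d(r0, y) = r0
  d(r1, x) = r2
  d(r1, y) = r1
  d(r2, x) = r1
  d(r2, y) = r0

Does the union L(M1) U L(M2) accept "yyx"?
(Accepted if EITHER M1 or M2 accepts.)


M1: final=q1 accepted=False
M2: final=r2 accepted=False

No, union rejects (neither accepts)


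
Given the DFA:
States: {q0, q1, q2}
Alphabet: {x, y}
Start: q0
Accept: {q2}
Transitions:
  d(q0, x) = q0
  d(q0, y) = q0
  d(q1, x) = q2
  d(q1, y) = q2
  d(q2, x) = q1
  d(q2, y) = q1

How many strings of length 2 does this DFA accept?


Enumerating all length-2 strings:
  "xx" -> q0 [reject]
  "xy" -> q0 [reject]
  "yx" -> q0 [reject]
  "yy" -> q0 [reject]

0 out of 4


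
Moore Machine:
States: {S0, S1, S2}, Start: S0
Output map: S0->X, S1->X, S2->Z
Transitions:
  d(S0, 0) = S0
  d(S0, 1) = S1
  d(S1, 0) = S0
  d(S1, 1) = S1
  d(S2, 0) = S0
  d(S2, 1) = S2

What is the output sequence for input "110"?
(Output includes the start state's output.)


Start: S0 (output X)
  --1--> S1 (output X)
  --1--> S1 (output X)
  --0--> S0 (output X)

"XXXX"


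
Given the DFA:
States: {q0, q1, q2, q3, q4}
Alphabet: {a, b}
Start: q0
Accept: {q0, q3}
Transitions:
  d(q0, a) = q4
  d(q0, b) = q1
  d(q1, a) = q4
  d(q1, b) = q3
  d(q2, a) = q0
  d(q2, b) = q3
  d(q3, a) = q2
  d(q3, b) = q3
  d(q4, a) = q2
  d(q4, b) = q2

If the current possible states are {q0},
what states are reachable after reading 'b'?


Apply transition on 'b' from each current state:
  d(q0, b) = q1

{q1}


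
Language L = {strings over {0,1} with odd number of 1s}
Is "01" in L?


count('1') = 1; 1 mod 2 = 1

Yes, "01" is in L


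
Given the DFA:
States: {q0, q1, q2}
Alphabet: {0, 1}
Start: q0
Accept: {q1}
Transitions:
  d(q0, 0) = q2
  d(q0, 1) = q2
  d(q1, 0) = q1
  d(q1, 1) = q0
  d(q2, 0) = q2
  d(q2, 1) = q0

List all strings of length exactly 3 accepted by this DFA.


All strings of length 3: 8 total
Accepted: 0

None


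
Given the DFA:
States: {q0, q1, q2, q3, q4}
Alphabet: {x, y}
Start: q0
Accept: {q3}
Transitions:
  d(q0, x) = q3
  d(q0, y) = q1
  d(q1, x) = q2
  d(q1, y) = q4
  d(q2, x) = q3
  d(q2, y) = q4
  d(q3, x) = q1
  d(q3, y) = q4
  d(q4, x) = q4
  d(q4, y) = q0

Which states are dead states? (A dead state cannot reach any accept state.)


Forward reachability from each state:
  q0 -> reaches accept state q3 (live)
  q1 -> reaches accept state q3 (live)
  q2 -> reaches accept state q3 (live)
  q3 -> reaches accept state q3 (live)
  q4 -> reaches accept state q3 (live)

None (all states can reach an accept state)


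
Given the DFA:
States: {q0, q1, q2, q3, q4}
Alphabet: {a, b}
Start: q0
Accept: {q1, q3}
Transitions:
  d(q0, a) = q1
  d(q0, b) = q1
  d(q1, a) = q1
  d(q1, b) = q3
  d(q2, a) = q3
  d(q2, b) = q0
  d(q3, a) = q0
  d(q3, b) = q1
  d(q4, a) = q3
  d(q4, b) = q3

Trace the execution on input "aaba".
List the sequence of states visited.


Input: aaba
d(q0, a) = q1
d(q1, a) = q1
d(q1, b) = q3
d(q3, a) = q0


q0 -> q1 -> q1 -> q3 -> q0


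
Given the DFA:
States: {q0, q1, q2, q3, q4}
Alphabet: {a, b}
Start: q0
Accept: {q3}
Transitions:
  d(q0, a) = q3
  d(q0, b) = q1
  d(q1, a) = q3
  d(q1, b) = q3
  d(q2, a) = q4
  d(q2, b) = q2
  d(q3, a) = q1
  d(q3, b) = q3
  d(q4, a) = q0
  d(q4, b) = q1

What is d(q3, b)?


Looking up transition d(q3, b)

q3


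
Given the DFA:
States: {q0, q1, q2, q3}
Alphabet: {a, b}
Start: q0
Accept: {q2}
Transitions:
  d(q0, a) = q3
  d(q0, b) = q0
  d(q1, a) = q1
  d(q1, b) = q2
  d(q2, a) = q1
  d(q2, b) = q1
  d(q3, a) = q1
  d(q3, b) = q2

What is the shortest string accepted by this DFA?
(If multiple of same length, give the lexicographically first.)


BFS by string length (lex-first path to each state shown):
  len 0: q0<-""
  len 1: q0<-"b", q3<-"a"
  len 2: q0<-"bb", q1<-"aa", q2<-"ab", q3<-"ba"
Found accept state at length 2.

"ab"


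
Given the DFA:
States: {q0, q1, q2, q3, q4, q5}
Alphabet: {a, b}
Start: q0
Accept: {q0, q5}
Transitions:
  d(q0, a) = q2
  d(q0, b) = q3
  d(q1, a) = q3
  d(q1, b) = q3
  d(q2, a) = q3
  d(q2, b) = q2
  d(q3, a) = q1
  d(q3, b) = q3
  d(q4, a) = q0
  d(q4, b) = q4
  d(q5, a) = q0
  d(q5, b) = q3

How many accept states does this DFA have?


Accept states listed: {q0, q5}
Counting: q0(1) q5(2)

2


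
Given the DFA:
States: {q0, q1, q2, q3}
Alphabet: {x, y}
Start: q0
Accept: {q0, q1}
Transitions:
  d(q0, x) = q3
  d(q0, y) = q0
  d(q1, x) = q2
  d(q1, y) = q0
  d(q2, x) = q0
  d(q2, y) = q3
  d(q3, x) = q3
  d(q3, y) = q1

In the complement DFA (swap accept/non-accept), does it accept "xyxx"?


Trace: q0 -> q3 -> q1 -> q2 -> q0
Final: q0
Original accept: {q0, q1}
Complement: q0 is in original accept

No, complement rejects (original accepts)


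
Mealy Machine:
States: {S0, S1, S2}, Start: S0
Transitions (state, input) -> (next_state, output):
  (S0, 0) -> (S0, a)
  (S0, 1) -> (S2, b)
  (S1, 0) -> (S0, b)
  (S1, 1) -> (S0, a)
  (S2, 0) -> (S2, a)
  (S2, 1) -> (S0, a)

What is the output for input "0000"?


Step-by-step:
  (S0, 0) -> (S0, a)
  (S0, 0) -> (S0, a)
  (S0, 0) -> (S0, a)
  (S0, 0) -> (S0, a)

"aaaa"


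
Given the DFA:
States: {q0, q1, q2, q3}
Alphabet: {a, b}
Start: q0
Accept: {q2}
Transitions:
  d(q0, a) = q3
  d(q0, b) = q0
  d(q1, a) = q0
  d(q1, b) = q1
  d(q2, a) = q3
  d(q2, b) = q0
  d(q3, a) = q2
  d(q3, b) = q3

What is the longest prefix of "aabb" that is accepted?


Run the DFA, marking each prefix where the state is accepting:
  "" -> q0 [reject]
  "a" -> q3 [reject]
  "aa" -> q2 [accept]
  "aab" -> q0 [reject]
  "aabb" -> q0 [reject]

"aa"


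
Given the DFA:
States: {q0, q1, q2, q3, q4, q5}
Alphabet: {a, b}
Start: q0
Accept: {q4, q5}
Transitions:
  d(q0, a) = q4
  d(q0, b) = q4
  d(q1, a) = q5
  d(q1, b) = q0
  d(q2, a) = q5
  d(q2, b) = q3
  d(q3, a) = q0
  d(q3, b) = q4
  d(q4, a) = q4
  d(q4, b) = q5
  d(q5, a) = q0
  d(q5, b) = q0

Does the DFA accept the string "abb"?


Trace: q0 -> q4 -> q5 -> q0
Final state: q0
Accept states: {q4, q5}

No, rejected (final state q0 is not an accept state)


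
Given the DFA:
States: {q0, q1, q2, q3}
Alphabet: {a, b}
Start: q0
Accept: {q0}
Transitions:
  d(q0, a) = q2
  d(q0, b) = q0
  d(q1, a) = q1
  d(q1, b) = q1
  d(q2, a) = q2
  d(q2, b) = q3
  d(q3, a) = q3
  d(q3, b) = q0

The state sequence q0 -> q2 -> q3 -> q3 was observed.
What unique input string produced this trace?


Trace back each transition to find the symbol:
  q0 --[a]--> q2
  q2 --[b]--> q3
  q3 --[a]--> q3

"aba"


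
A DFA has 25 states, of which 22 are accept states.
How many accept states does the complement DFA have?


Complement swaps accept and non-accept states.
25 - 22 = 3

3


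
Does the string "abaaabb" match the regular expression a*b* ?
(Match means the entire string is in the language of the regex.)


|string| = 7; first = 'a'; last = 'b'

No, "abaaabb" does not match a*b*


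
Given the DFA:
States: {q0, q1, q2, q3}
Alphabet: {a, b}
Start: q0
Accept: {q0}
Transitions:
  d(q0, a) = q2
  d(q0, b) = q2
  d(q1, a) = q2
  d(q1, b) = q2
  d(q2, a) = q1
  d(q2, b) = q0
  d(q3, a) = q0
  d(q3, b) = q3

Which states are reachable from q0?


BFS from q0:
  layer 0: {q0}
  layer 1: {q2}
  layer 2: {q1}

{q0, q1, q2}


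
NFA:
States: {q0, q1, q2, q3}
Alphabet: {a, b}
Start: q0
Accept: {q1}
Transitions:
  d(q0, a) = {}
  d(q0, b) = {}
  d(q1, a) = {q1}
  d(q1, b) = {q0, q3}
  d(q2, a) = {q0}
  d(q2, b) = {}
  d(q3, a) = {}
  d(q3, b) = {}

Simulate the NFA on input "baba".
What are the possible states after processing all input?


Start: {q0}
  --b--> {}
  --a--> {}
  --b--> {}
  --a--> {}

{} (empty set, no valid transitions)


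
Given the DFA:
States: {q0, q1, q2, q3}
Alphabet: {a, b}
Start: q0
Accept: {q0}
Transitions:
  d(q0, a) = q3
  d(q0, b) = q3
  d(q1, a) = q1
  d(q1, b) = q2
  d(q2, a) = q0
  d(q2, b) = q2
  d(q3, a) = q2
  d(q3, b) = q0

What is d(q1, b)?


Looking up transition d(q1, b)

q2


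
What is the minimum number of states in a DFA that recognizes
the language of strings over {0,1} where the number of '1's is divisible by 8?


States track (count of '1') mod 8.
Need 8 states: one per remainder 0..7; accept = remainder 0.

8


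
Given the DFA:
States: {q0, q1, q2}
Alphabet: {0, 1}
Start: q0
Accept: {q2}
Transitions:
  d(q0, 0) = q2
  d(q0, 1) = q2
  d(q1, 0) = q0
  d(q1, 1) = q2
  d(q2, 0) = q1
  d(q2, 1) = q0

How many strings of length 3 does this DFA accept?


Enumerating all length-3 strings:
  "000" -> q0 [reject]
  "001" -> q2 [accept]
  "010" -> q2 [accept]
  "011" -> q2 [accept]
  "100" -> q0 [reject]
  "101" -> q2 [accept]
  "110" -> q2 [accept]
  "111" -> q2 [accept]

6 out of 8


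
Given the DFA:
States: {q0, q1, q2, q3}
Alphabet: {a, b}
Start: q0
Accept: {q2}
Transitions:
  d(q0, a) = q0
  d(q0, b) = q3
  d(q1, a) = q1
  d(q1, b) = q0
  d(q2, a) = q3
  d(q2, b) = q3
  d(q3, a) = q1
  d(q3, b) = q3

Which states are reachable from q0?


BFS from q0:
  layer 0: {q0}
  layer 1: {q3}
  layer 2: {q1}

{q0, q1, q3}


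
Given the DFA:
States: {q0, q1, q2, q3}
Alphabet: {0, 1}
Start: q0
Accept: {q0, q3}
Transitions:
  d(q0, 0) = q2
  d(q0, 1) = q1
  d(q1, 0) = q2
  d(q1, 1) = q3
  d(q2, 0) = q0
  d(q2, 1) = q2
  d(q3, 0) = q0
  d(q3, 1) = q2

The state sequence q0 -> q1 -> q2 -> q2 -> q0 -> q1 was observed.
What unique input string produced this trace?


Trace back each transition to find the symbol:
  q0 --[1]--> q1
  q1 --[0]--> q2
  q2 --[1]--> q2
  q2 --[0]--> q0
  q0 --[1]--> q1

"10101"


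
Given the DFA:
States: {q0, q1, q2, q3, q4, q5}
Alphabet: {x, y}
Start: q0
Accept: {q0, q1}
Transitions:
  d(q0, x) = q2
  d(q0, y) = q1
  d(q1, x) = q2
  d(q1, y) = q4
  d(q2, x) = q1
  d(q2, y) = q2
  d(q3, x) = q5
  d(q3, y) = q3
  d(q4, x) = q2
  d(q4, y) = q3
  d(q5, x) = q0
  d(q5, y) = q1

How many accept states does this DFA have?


Accept states listed: {q0, q1}
Counting: q0(1) q1(2)

2


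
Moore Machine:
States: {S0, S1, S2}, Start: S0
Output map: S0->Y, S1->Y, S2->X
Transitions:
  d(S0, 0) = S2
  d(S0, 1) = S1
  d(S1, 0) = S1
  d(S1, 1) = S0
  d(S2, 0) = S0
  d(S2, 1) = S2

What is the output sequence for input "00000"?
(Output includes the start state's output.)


Start: S0 (output Y)
  --0--> S2 (output X)
  --0--> S0 (output Y)
  --0--> S2 (output X)
  --0--> S0 (output Y)
  --0--> S2 (output X)

"YXYXYX"


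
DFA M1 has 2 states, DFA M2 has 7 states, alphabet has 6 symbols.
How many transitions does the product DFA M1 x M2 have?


Product DFA has 2 * 7 = 14 states.
Each has 6 transitions: 14 * 6 = 84

84


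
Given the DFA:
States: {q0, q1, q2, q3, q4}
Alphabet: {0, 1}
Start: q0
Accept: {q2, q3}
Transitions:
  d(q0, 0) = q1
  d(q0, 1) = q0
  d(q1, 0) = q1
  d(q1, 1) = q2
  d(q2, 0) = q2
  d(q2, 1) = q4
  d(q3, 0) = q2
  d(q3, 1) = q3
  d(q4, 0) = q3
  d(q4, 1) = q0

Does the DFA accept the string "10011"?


Trace: q0 -> q0 -> q1 -> q1 -> q2 -> q4
Final state: q4
Accept states: {q2, q3}

No, rejected (final state q4 is not an accept state)


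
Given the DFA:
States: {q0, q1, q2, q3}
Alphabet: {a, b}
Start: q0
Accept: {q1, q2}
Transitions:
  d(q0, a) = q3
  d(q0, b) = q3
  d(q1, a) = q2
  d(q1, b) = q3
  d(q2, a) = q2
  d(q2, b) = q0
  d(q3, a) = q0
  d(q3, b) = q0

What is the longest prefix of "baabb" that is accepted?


Run the DFA, marking each prefix where the state is accepting:
  "" -> q0 [reject]
  "b" -> q3 [reject]
  "ba" -> q0 [reject]
  "baa" -> q3 [reject]
  "baab" -> q0 [reject]
  "baabb" -> q3 [reject]

No prefix is accepted


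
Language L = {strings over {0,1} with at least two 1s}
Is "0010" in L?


count('1') = 1

No, "0010" is not in L


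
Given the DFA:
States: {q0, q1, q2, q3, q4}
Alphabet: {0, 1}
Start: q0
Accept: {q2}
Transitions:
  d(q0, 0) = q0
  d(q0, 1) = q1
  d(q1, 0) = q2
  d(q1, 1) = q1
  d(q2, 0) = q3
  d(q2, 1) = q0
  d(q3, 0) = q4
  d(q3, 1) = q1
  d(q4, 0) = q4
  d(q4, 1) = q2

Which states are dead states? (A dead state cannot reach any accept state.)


Forward reachability from each state:
  q0 -> reaches accept state q2 (live)
  q1 -> reaches accept state q2 (live)
  q2 -> reaches accept state q2 (live)
  q3 -> reaches accept state q2 (live)
  q4 -> reaches accept state q2 (live)

None (all states can reach an accept state)


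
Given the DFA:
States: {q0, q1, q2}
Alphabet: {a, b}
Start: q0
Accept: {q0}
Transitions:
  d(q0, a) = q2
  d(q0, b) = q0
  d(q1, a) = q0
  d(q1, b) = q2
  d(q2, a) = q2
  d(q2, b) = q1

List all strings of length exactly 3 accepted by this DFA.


All strings of length 3: 8 total
Accepted: 2

"aba", "bbb"


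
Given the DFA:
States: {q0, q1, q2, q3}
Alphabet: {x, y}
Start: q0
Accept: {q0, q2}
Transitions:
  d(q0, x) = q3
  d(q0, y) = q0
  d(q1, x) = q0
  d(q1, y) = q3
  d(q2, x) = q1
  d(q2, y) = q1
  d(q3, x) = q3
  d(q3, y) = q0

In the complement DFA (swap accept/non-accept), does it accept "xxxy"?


Trace: q0 -> q3 -> q3 -> q3 -> q0
Final: q0
Original accept: {q0, q2}
Complement: q0 is in original accept

No, complement rejects (original accepts)


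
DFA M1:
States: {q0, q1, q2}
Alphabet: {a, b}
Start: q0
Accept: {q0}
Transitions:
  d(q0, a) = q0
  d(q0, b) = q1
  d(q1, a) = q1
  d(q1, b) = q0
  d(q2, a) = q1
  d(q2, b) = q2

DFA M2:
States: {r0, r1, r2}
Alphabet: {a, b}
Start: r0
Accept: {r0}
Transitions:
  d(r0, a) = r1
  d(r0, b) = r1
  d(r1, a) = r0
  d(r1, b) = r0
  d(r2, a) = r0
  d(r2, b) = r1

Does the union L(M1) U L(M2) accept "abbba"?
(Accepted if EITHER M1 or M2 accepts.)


M1: final=q1 accepted=False
M2: final=r1 accepted=False

No, union rejects (neither accepts)


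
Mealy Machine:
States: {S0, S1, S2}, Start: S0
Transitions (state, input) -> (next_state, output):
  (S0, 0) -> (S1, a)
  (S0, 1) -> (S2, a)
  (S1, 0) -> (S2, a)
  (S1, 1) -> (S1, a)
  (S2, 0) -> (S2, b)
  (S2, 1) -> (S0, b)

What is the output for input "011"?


Step-by-step:
  (S0, 0) -> (S1, a)
  (S1, 1) -> (S1, a)
  (S1, 1) -> (S1, a)

"aaa"


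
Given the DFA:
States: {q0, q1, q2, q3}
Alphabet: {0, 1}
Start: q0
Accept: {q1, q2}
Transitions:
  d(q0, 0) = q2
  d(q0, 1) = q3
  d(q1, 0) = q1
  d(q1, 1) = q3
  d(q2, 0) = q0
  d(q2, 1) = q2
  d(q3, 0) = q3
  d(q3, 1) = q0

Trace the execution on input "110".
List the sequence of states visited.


Input: 110
d(q0, 1) = q3
d(q3, 1) = q0
d(q0, 0) = q2


q0 -> q3 -> q0 -> q2


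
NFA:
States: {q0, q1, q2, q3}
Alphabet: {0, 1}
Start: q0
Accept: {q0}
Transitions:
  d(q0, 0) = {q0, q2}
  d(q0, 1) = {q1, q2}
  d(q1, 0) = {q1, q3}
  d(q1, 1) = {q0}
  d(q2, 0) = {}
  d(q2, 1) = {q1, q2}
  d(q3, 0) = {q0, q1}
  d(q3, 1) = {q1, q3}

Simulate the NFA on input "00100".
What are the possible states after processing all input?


Start: {q0}
  --0--> {q0, q2}
  --0--> {q0, q2}
  --1--> {q1, q2}
  --0--> {q1, q3}
  --0--> {q0, q1, q3}

{q0, q1, q3}


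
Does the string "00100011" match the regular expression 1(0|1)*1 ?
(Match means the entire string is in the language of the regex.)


|string| = 8; first = '0'; last = '1'

No, "00100011" does not match 1(0|1)*1


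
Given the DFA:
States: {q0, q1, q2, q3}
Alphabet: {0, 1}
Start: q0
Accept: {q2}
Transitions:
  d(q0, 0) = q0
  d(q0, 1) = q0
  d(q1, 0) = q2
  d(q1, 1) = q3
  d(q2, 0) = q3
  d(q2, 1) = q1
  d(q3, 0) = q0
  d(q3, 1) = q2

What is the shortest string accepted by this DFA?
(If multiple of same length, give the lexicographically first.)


BFS by string length (lex-first path to each state shown):
  len 0: q0<-""
  len 1: q0<-"0"
  len 2: q0<-"00"
  len 3: q0<-"000"
  len 4: q0<-"0000"
  len 5: q0<-"00000"
  len 6: q0<-"000000"
  len 7: q0<-"0000000"
  len 8: q0<-"00000000"

No string accepted (empty language)


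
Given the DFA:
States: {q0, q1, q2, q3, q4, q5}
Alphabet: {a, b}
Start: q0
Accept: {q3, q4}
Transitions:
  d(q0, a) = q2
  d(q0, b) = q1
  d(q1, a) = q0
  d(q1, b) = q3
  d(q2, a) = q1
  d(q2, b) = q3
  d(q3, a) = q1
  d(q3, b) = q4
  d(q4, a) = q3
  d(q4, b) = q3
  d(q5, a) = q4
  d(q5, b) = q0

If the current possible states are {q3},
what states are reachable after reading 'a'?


Apply transition on 'a' from each current state:
  d(q3, a) = q1

{q1}


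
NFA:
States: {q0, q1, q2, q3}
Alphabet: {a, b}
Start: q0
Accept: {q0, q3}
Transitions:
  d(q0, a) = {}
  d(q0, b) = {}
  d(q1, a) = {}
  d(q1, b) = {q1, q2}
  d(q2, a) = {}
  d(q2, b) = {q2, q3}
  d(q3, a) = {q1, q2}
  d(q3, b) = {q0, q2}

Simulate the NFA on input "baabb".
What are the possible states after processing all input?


Start: {q0}
  --b--> {}
  --a--> {}
  --a--> {}
  --b--> {}
  --b--> {}

{} (empty set, no valid transitions)


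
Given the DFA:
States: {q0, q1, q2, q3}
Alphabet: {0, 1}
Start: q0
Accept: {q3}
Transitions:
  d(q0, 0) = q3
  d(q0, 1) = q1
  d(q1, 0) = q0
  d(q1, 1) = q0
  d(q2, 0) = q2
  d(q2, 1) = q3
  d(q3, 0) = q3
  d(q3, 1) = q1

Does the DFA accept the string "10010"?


Trace: q0 -> q1 -> q0 -> q3 -> q1 -> q0
Final state: q0
Accept states: {q3}

No, rejected (final state q0 is not an accept state)


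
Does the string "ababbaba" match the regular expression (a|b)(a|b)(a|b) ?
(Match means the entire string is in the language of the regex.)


|string| = 8; first = 'a'; last = 'a'

No, "ababbaba" does not match (a|b)(a|b)(a|b)


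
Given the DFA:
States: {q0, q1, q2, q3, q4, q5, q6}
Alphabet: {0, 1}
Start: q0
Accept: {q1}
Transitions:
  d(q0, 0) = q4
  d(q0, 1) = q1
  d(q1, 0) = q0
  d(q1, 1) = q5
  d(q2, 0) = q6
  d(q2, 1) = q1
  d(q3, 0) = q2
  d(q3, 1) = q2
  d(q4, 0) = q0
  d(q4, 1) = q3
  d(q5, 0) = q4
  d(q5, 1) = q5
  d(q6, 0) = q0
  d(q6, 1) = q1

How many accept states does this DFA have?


Accept states listed: {q1}
Counting: q1(1)

1


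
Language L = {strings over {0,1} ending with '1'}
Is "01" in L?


last symbol = '1'

Yes, "01" is in L


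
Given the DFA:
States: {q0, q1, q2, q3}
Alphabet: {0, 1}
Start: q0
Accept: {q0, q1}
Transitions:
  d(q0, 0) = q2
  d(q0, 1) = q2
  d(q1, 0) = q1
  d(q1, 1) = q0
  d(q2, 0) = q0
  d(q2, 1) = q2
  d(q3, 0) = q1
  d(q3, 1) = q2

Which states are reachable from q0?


BFS from q0:
  layer 0: {q0}
  layer 1: {q2}

{q0, q2}


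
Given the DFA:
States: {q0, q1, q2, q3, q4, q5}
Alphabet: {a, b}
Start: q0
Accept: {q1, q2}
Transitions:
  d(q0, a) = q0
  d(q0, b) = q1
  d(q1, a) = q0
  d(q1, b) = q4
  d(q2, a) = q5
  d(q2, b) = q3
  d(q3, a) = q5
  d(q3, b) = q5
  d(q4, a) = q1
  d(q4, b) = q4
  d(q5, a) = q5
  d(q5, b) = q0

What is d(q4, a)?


Looking up transition d(q4, a)

q1


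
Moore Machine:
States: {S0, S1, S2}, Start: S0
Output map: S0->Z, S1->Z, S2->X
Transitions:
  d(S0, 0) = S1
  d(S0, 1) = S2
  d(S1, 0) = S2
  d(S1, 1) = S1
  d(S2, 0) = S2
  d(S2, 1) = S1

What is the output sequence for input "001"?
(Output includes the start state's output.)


Start: S0 (output Z)
  --0--> S1 (output Z)
  --0--> S2 (output X)
  --1--> S1 (output Z)

"ZZXZ"


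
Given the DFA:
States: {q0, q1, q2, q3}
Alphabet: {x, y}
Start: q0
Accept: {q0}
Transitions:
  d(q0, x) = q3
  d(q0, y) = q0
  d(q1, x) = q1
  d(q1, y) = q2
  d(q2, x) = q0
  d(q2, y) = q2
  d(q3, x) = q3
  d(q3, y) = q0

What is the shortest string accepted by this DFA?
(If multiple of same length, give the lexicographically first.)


BFS by string length (lex-first path to each state shown):
  len 0: q0<-""
Found accept state at length 0.

"" (empty string)


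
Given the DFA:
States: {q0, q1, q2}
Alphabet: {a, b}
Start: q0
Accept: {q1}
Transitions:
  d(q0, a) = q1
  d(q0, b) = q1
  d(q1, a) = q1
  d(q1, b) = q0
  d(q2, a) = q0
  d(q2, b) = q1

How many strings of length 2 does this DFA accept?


Enumerating all length-2 strings:
  "aa" -> q1 [accept]
  "ab" -> q0 [reject]
  "ba" -> q1 [accept]
  "bb" -> q0 [reject]

2 out of 4


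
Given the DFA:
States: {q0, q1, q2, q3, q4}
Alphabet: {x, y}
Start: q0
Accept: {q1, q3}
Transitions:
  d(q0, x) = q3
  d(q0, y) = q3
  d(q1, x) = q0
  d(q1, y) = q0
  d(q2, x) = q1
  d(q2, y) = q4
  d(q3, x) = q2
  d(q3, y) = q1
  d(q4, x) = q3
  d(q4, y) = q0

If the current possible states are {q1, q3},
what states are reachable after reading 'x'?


Apply transition on 'x' from each current state:
  d(q1, x) = q0
  d(q3, x) = q2

{q0, q2}


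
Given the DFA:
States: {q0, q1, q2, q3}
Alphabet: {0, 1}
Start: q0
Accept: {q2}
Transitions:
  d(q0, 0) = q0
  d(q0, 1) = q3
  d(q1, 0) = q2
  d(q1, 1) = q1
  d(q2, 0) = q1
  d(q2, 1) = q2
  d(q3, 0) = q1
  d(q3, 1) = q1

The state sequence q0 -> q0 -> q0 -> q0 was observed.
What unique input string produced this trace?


Trace back each transition to find the symbol:
  q0 --[0]--> q0
  q0 --[0]--> q0
  q0 --[0]--> q0

"000"


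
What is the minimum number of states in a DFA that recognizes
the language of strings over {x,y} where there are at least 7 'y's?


States: count = 0, 1, ..., 6, and a final '>= 7' state.
Total: 7 + 1 = 8. Accept = '>= 7' state.

8


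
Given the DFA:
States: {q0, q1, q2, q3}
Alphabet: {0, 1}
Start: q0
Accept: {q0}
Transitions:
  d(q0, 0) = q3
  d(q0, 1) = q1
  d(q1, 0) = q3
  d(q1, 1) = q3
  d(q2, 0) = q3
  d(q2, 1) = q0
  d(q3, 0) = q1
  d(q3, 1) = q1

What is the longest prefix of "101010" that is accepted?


Run the DFA, marking each prefix where the state is accepting:
  "" -> q0 [accept]
  "1" -> q1 [reject]
  "10" -> q3 [reject]
  "101" -> q1 [reject]
  "1010" -> q3 [reject]
  "10101" -> q1 [reject]
  "101010" -> q3 [reject]

""


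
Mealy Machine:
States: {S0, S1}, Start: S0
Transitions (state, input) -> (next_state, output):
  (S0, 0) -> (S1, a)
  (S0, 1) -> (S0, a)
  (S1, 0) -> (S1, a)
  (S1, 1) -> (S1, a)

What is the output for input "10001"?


Step-by-step:
  (S0, 1) -> (S0, a)
  (S0, 0) -> (S1, a)
  (S1, 0) -> (S1, a)
  (S1, 0) -> (S1, a)
  (S1, 1) -> (S1, a)

"aaaaa"


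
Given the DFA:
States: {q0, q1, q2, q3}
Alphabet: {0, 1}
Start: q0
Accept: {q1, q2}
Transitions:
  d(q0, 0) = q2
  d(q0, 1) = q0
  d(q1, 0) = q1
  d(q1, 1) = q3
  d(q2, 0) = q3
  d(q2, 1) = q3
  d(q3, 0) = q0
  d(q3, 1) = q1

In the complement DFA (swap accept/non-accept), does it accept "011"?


Trace: q0 -> q2 -> q3 -> q1
Final: q1
Original accept: {q1, q2}
Complement: q1 is in original accept

No, complement rejects (original accepts)


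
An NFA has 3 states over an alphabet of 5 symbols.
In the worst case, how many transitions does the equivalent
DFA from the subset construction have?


Subset construction: one DFA state per subset of NFA states = 2^3 = 8 states.
Each DFA state has 5 outgoing transitions: 8 * 5 = 40

40


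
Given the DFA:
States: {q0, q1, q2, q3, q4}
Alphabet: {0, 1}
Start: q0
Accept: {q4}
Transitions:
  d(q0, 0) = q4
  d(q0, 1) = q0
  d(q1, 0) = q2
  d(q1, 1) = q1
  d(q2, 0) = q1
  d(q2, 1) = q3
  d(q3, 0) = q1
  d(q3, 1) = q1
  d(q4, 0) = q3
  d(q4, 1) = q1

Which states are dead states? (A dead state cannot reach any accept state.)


Forward reachability from each state:
  q0 -> reaches accept state q4 (live)
  q1 -> reaches {q1, q2, q3}, no accept state (dead)
  q2 -> reaches {q1, q2, q3}, no accept state (dead)
  q3 -> reaches {q1, q2, q3}, no accept state (dead)
  q4 -> reaches accept state q4 (live)

{q1, q2, q3}


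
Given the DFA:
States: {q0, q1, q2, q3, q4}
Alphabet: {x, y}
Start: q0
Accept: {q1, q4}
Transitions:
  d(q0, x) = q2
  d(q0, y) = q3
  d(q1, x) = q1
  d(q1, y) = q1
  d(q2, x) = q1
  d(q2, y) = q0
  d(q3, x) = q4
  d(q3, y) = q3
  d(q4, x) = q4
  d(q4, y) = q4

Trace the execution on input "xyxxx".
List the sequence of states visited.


Input: xyxxx
d(q0, x) = q2
d(q2, y) = q0
d(q0, x) = q2
d(q2, x) = q1
d(q1, x) = q1


q0 -> q2 -> q0 -> q2 -> q1 -> q1


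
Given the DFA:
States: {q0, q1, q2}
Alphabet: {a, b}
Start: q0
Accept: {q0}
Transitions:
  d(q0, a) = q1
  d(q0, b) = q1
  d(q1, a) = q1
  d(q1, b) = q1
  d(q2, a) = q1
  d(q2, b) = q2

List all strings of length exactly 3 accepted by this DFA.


All strings of length 3: 8 total
Accepted: 0

None


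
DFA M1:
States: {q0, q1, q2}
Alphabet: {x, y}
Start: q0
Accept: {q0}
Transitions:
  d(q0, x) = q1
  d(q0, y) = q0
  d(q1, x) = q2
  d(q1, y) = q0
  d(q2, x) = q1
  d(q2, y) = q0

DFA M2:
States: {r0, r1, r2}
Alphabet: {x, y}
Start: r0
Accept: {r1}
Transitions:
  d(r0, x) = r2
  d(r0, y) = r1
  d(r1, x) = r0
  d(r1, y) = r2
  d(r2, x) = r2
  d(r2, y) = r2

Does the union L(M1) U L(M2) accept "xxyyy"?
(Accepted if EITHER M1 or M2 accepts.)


M1: final=q0 accepted=True
M2: final=r2 accepted=False

Yes, union accepts


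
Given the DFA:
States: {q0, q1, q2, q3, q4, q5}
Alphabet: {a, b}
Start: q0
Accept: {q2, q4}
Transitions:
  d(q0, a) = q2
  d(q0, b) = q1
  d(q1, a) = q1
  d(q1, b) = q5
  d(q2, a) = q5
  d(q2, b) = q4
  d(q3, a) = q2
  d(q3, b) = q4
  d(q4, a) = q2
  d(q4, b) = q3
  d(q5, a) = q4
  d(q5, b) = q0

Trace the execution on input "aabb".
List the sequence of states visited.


Input: aabb
d(q0, a) = q2
d(q2, a) = q5
d(q5, b) = q0
d(q0, b) = q1


q0 -> q2 -> q5 -> q0 -> q1


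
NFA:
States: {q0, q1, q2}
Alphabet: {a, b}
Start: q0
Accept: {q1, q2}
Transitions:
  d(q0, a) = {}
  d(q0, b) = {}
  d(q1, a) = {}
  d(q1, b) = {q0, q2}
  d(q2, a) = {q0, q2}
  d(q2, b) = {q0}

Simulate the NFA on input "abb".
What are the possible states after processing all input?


Start: {q0}
  --a--> {}
  --b--> {}
  --b--> {}

{} (empty set, no valid transitions)


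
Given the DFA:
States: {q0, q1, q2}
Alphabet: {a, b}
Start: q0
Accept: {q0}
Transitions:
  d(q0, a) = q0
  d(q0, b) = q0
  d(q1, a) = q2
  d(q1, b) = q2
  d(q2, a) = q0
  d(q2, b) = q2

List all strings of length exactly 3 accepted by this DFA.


All strings of length 3: 8 total
Accepted: 8

"aaa", "aab", "aba", "abb", "baa", "bab", "bba", "bbb"


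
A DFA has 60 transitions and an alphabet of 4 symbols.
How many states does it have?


Each state has exactly one transition per symbol.
states = transitions / |alphabet| = 60 / 4 = 15

15


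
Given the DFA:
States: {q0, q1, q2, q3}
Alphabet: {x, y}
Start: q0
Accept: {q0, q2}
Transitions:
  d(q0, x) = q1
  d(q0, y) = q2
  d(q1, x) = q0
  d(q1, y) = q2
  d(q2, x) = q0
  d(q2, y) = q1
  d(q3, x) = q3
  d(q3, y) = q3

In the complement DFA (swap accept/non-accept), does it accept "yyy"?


Trace: q0 -> q2 -> q1 -> q2
Final: q2
Original accept: {q0, q2}
Complement: q2 is in original accept

No, complement rejects (original accepts)


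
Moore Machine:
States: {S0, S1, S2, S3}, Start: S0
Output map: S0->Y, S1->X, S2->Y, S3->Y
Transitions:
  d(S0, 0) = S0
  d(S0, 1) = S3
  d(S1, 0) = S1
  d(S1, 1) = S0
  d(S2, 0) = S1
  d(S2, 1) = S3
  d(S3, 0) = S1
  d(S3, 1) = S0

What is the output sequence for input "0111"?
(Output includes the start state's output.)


Start: S0 (output Y)
  --0--> S0 (output Y)
  --1--> S3 (output Y)
  --1--> S0 (output Y)
  --1--> S3 (output Y)

"YYYYY"


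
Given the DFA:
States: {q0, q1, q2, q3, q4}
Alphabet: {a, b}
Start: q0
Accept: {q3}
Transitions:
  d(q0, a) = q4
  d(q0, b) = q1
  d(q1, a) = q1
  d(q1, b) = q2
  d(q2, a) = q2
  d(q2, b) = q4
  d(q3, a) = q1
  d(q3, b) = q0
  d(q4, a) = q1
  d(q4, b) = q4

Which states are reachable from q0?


BFS from q0:
  layer 0: {q0}
  layer 1: {q1, q4}
  layer 2: {q2}

{q0, q1, q2, q4}


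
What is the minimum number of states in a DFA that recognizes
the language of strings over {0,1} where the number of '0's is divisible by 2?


States track (count of '0') mod 2.
Need 2 states: one per remainder 0..1; accept = remainder 0.

2


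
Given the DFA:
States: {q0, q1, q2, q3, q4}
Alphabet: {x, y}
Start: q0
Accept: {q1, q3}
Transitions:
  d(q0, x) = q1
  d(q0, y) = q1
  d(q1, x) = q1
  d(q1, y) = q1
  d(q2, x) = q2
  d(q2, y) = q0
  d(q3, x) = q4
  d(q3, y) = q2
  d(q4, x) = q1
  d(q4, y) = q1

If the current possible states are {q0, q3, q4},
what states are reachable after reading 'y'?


Apply transition on 'y' from each current state:
  d(q0, y) = q1
  d(q3, y) = q2
  d(q4, y) = q1

{q1, q2}


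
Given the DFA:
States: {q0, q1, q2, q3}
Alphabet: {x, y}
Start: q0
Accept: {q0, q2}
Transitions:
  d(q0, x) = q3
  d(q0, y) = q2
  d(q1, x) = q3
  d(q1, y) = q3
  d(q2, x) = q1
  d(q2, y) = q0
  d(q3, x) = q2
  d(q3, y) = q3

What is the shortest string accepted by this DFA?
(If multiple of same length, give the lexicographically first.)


BFS by string length (lex-first path to each state shown):
  len 0: q0<-""
Found accept state at length 0.

"" (empty string)


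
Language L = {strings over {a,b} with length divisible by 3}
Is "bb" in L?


length = 2; 2 mod 3 = 2

No, "bb" is not in L


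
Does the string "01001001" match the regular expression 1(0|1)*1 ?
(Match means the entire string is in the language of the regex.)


|string| = 8; first = '0'; last = '1'

No, "01001001" does not match 1(0|1)*1


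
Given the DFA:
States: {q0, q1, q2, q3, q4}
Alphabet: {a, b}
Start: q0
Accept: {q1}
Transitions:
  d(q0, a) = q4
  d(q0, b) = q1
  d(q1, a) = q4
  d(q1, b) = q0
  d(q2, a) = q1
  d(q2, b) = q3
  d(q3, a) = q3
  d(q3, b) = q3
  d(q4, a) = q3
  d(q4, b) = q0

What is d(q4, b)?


Looking up transition d(q4, b)

q0


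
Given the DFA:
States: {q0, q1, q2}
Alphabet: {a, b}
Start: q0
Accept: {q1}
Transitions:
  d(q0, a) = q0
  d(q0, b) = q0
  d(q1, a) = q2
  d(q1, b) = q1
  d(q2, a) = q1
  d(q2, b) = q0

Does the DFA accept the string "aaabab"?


Trace: q0 -> q0 -> q0 -> q0 -> q0 -> q0 -> q0
Final state: q0
Accept states: {q1}

No, rejected (final state q0 is not an accept state)


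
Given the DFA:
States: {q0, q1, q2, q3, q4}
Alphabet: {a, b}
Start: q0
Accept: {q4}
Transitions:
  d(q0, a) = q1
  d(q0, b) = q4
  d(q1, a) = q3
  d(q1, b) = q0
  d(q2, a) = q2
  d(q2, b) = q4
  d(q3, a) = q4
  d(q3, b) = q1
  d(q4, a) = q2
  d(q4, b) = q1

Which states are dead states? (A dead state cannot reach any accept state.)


Forward reachability from each state:
  q0 -> reaches accept state q4 (live)
  q1 -> reaches accept state q4 (live)
  q2 -> reaches accept state q4 (live)
  q3 -> reaches accept state q4 (live)
  q4 -> reaches accept state q4 (live)

None (all states can reach an accept state)


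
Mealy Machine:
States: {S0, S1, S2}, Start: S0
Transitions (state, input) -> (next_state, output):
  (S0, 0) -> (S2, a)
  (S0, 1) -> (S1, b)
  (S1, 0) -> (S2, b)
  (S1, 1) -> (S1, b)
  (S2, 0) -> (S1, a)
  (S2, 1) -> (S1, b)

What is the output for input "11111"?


Step-by-step:
  (S0, 1) -> (S1, b)
  (S1, 1) -> (S1, b)
  (S1, 1) -> (S1, b)
  (S1, 1) -> (S1, b)
  (S1, 1) -> (S1, b)

"bbbbb"


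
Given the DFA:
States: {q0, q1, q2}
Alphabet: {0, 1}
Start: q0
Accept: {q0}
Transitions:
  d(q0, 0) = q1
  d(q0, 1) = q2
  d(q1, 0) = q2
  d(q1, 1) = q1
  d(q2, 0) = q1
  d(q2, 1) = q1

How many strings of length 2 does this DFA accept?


Enumerating all length-2 strings:
  "00" -> q2 [reject]
  "01" -> q1 [reject]
  "10" -> q1 [reject]
  "11" -> q1 [reject]

0 out of 4


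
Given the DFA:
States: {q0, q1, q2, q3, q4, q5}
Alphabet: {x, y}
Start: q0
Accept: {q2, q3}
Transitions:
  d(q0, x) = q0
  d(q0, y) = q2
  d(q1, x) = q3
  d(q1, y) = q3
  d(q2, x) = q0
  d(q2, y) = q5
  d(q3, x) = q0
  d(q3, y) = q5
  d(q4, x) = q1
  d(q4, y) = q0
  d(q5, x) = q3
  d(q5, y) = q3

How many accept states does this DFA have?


Accept states listed: {q2, q3}
Counting: q2(1) q3(2)

2


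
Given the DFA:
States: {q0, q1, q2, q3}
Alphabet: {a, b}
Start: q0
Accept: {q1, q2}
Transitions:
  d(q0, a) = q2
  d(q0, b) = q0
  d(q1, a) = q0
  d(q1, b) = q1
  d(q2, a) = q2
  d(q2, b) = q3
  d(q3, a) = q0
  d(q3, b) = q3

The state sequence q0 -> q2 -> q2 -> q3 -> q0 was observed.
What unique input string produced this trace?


Trace back each transition to find the symbol:
  q0 --[a]--> q2
  q2 --[a]--> q2
  q2 --[b]--> q3
  q3 --[a]--> q0

"aaba"
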